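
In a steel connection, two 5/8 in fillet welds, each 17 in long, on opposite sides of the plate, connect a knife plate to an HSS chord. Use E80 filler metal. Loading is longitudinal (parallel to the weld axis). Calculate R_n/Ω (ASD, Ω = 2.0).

R_n/Ω ≈ 361 kips

E80XX → F_EXX = 80 ksi.
Effective throat t_e = 0.707 × 0.625 = 0.4419 in.
Total length L = 34 in; A_we = 0.4419 × 34 = 15.02 in².
F_nw = 0.6 F_EXX = 0.6 × 80 = 48 ksi.
R_n = 48 × 15.02 = 721.1 kips; R_n/Ω = 721.1/2.0 = 360.6 kips.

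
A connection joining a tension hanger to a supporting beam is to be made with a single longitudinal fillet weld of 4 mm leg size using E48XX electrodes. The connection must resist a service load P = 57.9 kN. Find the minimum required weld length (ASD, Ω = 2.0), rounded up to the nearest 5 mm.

L = 145 mm

E48XX → F_EXX = 480 MPa.
Throat t_e = 0.707 × 4 = 2.828 mm.
r_n/Ω = (0.6 × 480 × 2.828) / 2.0 = 407.2 N/mm = 0.4072 kN/mm.
L_req = P / (r_n/Ω) = 57.9 / 0.4072 = 142.2 mm total.
Round up → use L = 145 mm.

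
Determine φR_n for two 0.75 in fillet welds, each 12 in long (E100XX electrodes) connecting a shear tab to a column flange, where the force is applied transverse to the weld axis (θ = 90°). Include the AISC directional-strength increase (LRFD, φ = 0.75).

φR_n ≈ 859 kips

E100XX → F_EXX = 100 ksi.
t_e = 0.707 × 0.75 = 0.5302 in; A_we = 0.5302 × 24 = 12.73 in².
Directional factor: 1.0 + 0.5 sin^1.5(90°) = 1.5.
F_nw = 0.6 × 100 × 1.5 = 90 ksi.
φR_n = 0.75 × 90 × 12.73 = 859 kips.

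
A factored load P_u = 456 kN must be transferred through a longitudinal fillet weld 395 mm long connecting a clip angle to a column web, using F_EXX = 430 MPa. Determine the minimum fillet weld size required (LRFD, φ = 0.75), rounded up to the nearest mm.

w = 9 mm

Total weld length L = 395 mm.
Required throat t_e = P_u / (φ × 0.6 F_EXX × L) = 456 / (0.75 × 0.6 × 430 × 395 × 10⁻³) = 5.966 mm.
Required leg w = t_e / 0.707 = 8.439 mm → use 9 mm.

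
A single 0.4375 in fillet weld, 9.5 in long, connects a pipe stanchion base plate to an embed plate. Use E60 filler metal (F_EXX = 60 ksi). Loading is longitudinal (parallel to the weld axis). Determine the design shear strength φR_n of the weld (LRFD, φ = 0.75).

φR_n ≈ 79.3 kip

Effective throat t_e = 0.707 × 0.4375 = 0.3093 in.
Total length L = 9.5 in; A_we = 0.3093 × 9.5 = 2.938 in².
F_nw = 0.6 F_EXX = 0.6 × 60 = 36 ksi.
φR_n = 0.75 × 36 × 2.938 = 79.34 kip.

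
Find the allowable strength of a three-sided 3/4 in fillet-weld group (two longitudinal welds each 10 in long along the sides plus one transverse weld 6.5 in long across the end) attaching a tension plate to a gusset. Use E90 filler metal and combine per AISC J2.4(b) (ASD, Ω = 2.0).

E90XX → F_EXX = 90 ksi.
t_e = 0.707 × 0.75 = 0.5302 in.
R_nwl = 0.6 × 90 × 0.5302 × 20 = 572.7 kips (longitudinal, 2 welds).
R_nwt = 0.6 × 90 × 0.5302 × 6.5 = 186.1 kips (transverse, base value).
(i) R_nwl + R_nwt = 758.8 kips; (ii) 0.85 R_nwl + 1.5 R_nwt = 765.9 kips.
R_n = max = 765.9 kips [governs: (ii)]; R_n/Ω = 383 kips.

R_n/Ω ≈ 383 kips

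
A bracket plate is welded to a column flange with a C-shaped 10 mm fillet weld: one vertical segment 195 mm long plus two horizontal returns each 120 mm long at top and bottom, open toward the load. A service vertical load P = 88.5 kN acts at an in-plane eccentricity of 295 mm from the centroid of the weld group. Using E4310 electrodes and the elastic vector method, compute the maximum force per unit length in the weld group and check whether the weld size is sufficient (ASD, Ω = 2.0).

E43XX → F_EXX = 430 MPa.
Total weld length L_w = 435 mm. Treat welds as unit-width lines.
Centroid: x̄ = 2×120×60 / 435 = 33.1 mm from the vertical weld.
Polar moment about centroid: J = I_x + I_y = [195³/12 + 2×120×97.5²] + [195×33.1² + 2(120³/12 + 120×26.9²)] = 3575000 mm³.
Direct shear f_v = P/L_w = 88.5×10³ / 435 = 203.4 N/mm (vertical).
Torsion M = P·e = 88.5×10³ × 295 = 26108000 N·mm.
Critical point at (x, y) = (86.9, 97.5) from centroid. f_tx = M·y/J = 712.1 N/mm; f_ty = M·x/J = 634.6 N/mm.
Resultant f_max = √[f_tx² + (f_v + f_ty)²] = √[712.1² + (203.4 + 634.6)²] = 1100 N/mm.
Capacity per unit length: r_n/Ω = (1/2.0) × 0.6 × 430 × (0.707 × 10) = 912 N/mm.
1100 > 912 → NOT adequate.

f_max ≈ 1100 N/mm; NOT adequate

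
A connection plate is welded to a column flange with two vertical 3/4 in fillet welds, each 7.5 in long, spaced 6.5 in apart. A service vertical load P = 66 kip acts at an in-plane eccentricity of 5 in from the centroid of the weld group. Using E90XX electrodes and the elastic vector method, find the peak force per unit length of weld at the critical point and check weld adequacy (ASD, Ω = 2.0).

f_max ≈ 10.6 kip/in; adequate

E90XX → F_EXX = 90 ksi.
Total weld length L_w = 15 in. Treat welds as unit-width lines.
Polar moment about centroid: J = 2[d³/12 + d(b/2)²] = 2[7.5³/12 + 7.5×3.25²] = 228.8 in³.
Direct shear f_v = P/L_w = 66 / 15 = 4.4 kip/in (vertical).
Torsion M = P·e = 66 × 5 = 330 kip·in.
Critical point at (x, y) = (3.25, 3.75) from centroid. f_tx = M·y/J = 5.41 kip/in; f_ty = M·x/J = 4.689 kip/in.
Resultant f_max = √[f_tx² + (f_v + f_ty)²] = √[5.41² + (4.4 + 4.689)²] = 10.58 kip/in.
Capacity per unit length: r_n/Ω = (1/2.0) × 0.6 × 90 × (0.707 × 0.75) = 14.32 kip/in.
10.58 ≤ 14.32 → adequate.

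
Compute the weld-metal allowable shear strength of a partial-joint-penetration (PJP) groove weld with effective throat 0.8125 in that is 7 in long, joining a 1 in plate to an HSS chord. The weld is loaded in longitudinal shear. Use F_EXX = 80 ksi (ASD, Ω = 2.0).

R_n/Ω ≈ 136 kip

Effective throat (given) t_e = 0.8125 in.
A_we = 0.8125 × 7 = 5.688 in².
F_nw = 0.6 F_EXX = 48 ksi.
R_n/Ω = (48 × 5.688) / 2.0 = 136.5 kip.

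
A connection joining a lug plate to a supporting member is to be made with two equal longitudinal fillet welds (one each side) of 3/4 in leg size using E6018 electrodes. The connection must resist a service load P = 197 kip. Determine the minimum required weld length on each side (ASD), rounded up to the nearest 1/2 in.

L = 10.5 in on each side

E60XX → F_EXX = 60 ksi.
Throat t_e = 0.707 × 0.75 = 0.5302 in.
r_n/Ω = (0.6 × 60 × 0.5302) / 2.0 = 9.544 kip/in.
L_req = P / (r_n/Ω) = 197 / 9.544 = 20.64 in total.
Per side: 20.64 / 2 = 10.32 in.
Round up → use L = 10.5 in on each side.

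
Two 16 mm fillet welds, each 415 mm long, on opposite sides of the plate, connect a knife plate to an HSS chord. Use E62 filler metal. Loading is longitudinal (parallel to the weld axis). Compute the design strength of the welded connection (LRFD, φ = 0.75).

φR_n ≈ 2620 kN

E62XX → F_EXX = 620 MPa.
Effective throat t_e = 0.707 × 16 = 11.31 mm.
Total length L = 830 mm; A_we = 11.31 × 830 = 9389 mm².
F_nw = 0.6 F_EXX = 0.6 × 620 = 372 MPa.
φR_n = 0.75 × 372 × 9389 × 10⁻³ = 2620 kN.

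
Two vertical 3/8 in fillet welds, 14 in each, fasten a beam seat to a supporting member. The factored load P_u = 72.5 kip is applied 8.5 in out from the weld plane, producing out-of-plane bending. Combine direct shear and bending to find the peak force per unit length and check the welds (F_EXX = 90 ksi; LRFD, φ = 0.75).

L_w = 2 × 14 = 28 in; section modulus (unit throat) S = 2 × L²/6 = 65.33 in².
Direct shear f_v = P/L_w = 72.5/28 = 2.589 kip/in.
Moment M = P × e = 72.5 × 8.5 = 616.25 kip·in; bending f_b = M/S = 9.432 kip/in.
f_max = √(f_v² + f_b²) = √(2.589² + 9.432²) = 9.781 kip/in.
φr_n = 0.75 × 0.6 × 90 × (0.707 × 0.375) = 10.74 kip/in → adequate.

f_max ≈ 9.78 kip/in; adequate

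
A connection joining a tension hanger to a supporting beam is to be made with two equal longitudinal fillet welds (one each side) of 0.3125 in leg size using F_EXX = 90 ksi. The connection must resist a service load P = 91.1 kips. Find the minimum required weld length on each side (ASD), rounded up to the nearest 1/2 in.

Throat t_e = 0.707 × 0.3125 = 0.2209 in.
r_n/Ω = (0.6 × 90 × 0.2209) / 2.0 = 5.965 kip/in.
L_req = P / (r_n/Ω) = 91.1 / 5.965 = 15.27 in total.
Per side: 15.27 / 2 = 7.636 in.
Round up → use L = 8 in on each side.

L = 8 in on each side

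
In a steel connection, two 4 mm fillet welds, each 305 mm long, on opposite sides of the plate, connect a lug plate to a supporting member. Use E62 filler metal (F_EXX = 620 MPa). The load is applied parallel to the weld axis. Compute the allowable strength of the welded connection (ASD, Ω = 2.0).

R_n/Ω ≈ 321 kN

Effective throat t_e = 0.707 × 4 = 2.828 mm.
Total length L = 610 mm; A_we = 2.828 × 610 = 1725 mm².
F_nw = 0.6 F_EXX = 0.6 × 620 = 372 MPa.
R_n = 372 × 1725 × 10⁻³ = 641.7 kN; R_n/Ω = 641.7/2.0 = 320.9 kN.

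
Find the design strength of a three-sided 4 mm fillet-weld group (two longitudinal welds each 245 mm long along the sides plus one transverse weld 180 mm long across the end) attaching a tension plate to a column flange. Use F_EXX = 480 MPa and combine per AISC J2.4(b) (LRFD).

φR_n ≈ 419 kN

t_e = 0.707 × 4 = 2.828 mm.
R_nwl = 0.6 × 480 × 2.828 × 490 × 10⁻³ = 399.1 kN (longitudinal, 2 welds).
R_nwt = 0.6 × 480 × 2.828 × 180 × 10⁻³ = 146.6 kN (transverse, base value).
(i) R_nwl + R_nwt = 545.7 kN; (ii) 0.85 R_nwl + 1.5 R_nwt = 559.1 kN.
R_n = max = 559.1 kN [governs: (ii)]; φR_n = 419.3 kN.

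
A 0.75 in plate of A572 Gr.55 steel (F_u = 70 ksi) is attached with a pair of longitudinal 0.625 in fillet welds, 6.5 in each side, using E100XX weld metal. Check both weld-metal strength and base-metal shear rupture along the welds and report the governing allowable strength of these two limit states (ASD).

R_n/Ω ≈ 172 kip (weld metal governs)

E100XX → F_EXX = 100 ksi.
t_e = 0.707 × 0.625 = 0.4419 in; L = 13 in.
Weld metal: R_n/Ω = (1/2.0) × 0.6 × 100 × 0.4419 × 13 = 172.3 kip.
Base metal (shear rupture): R_n/Ω = (1/2.0) × 0.6 × 70 × 0.75 × 13 = 204.8 kip.
Governing: weld metal.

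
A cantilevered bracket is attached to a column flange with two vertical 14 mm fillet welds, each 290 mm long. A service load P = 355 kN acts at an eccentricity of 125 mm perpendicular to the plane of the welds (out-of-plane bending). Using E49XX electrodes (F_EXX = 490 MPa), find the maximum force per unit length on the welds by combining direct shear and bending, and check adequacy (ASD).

f_max ≈ 1700 N/mm; NOT adequate

L_w = 2 × 290 = 580 mm; section modulus (unit throat) S = 2 × L²/6 = 28030 mm².
Direct shear f_v = P/L_w = 355×10³/580 = 612.1 N/mm.
Moment M = P × e = 355×10³ × 125 = 44375000 N·mm; bending f_b = M/S = 1583 N/mm.
f_max = √(f_v² + f_b²) = √(612.1² + 1583²) = 1697 N/mm.
r_n/Ω = (1/2.0) × 0.6 × 490 × (0.707 × 14) = 1455 N/mm → NOT adequate.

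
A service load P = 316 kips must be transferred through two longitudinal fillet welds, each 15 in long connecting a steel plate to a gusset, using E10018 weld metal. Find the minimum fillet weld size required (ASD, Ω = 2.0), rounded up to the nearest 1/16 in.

w = 1/2 in

E100XX → F_EXX = 100 ksi.
Total weld length L = 30 in.
Required throat t_e = P × Ω / (0.6 F_EXX × L) = 316 × 2.0 / (0.6 × 100 × 30) = 0.3511 in.
Required leg w = t_e / 0.707 = 0.4966 in → use 1/2 in.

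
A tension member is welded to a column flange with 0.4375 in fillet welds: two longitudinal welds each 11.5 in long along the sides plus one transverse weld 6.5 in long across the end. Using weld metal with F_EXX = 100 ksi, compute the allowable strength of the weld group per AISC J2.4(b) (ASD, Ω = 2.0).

R_n/Ω ≈ 274 kips

t_e = 0.707 × 0.4375 = 0.3093 in.
R_nwl = 0.6 × 100 × 0.3093 × 23 = 426.9 kips (longitudinal, 2 welds).
R_nwt = 0.6 × 100 × 0.3093 × 6.5 = 120.6 kips (transverse, base value).
(i) R_nwl + R_nwt = 547.5 kips; (ii) 0.85 R_nwl + 1.5 R_nwt = 543.8 kips.
R_n = max = 547.5 kips [governs: (i)]; R_n/Ω = 273.7 kips.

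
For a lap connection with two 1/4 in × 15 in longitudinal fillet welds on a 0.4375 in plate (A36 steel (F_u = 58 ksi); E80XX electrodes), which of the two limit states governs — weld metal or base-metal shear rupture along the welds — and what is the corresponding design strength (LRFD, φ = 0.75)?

E80XX → F_EXX = 80 ksi.
t_e = 0.707 × 0.25 = 0.1767 in; L = 30 in.
Weld metal: φR_n = 0.75 × 0.6 × 80 × 0.1767 × 30 = 190.9 kips.
Base metal (shear rupture): φR_n = 0.75 × 0.6 × 58 × 0.4375 × 30 = 342.6 kips.
Governing: weld metal.

φR_n ≈ 191 kips (weld metal governs)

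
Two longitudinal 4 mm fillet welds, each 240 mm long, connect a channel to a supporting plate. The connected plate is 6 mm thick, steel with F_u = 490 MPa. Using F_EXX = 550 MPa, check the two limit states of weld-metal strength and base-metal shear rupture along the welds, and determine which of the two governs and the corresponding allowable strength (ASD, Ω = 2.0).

R_n/Ω ≈ 224 kN (weld metal governs)

t_e = 0.707 × 4 = 2.828 mm; L = 480 mm.
Weld metal: R_n/Ω = (1/2.0) × 0.6 × 550 × 2.828 × 480 × 10⁻³ = 224 kN.
Base metal (shear rupture): R_n/Ω = (1/2.0) × 0.6 × 490 × 6 × 480 × 10⁻³ = 423.4 kN.
Governing: weld metal.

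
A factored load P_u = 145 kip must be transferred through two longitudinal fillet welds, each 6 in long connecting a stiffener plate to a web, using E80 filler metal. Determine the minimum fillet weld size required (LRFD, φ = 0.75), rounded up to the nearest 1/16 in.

w = 1/2 in

E80XX → F_EXX = 80 ksi.
Total weld length L = 12 in.
Required throat t_e = P_u / (φ × 0.6 F_EXX × L) = 145 / (0.75 × 0.6 × 80 × 12) = 0.3356 in.
Required leg w = t_e / 0.707 = 0.4747 in → use 1/2 in.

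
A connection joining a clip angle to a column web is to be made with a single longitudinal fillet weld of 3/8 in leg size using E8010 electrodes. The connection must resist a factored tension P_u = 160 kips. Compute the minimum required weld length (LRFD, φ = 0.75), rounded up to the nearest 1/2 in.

L = 17 in

E80XX → F_EXX = 80 ksi.
Throat t_e = 0.707 × 0.375 = 0.2651 in.
φr_n = 0.75 × 0.6 × 80 × 0.2651 = 9.544 kips/in.
L_req = P_u / φr_n = 160 / 9.544 = 16.76 in total.
Round up → use L = 17 in.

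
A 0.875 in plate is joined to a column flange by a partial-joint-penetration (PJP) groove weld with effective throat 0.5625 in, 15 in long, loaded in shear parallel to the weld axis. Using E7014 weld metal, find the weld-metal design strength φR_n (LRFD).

φR_n ≈ 266 kips

E70XX → F_EXX = 70 ksi.
Effective throat (given) t_e = 0.5625 in.
A_we = 0.5625 × 15 = 8.438 in².
F_nw = 0.6 F_EXX = 42 ksi.
φR_n = 0.75 × 42 × 8.438 = 265.8 kips.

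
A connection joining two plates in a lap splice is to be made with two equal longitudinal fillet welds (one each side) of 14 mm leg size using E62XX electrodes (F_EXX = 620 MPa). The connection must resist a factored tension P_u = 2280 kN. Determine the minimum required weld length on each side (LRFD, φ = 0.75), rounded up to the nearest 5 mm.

L = 415 mm on each side

Throat t_e = 0.707 × 14 = 9.898 mm.
φr_n = 0.75 × 0.6 × 620 × 9.898 × 10⁻³ = 2.762 kN/mm.
L_req = P_u / φr_n = 2280 / 2.762 = 825.6 mm total.
Per side: 825.6 / 2 = 412.8 mm.
Round up → use L = 415 mm on each side.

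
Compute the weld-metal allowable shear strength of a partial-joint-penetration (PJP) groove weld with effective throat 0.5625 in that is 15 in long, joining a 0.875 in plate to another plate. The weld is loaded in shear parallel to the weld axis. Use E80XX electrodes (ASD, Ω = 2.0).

E80XX → F_EXX = 80 ksi.
Effective throat (given) t_e = 0.5625 in.
A_we = 0.5625 × 15 = 8.438 in².
F_nw = 0.6 F_EXX = 48 ksi.
R_n/Ω = (48 × 8.438) / 2.0 = 202.5 kips.

R_n/Ω ≈ 202 kips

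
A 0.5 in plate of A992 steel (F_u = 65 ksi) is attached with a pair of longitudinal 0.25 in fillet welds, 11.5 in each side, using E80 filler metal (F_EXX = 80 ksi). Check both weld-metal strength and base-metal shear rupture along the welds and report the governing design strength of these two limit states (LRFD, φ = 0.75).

φR_n ≈ 146 kip (weld metal governs)

t_e = 0.707 × 0.25 = 0.1767 in; L = 23 in.
Weld metal: φR_n = 0.75 × 0.6 × 80 × 0.1767 × 23 = 146.3 kip.
Base metal (shear rupture): φR_n = 0.75 × 0.6 × 65 × 0.5 × 23 = 336.4 kip.
Governing: weld metal.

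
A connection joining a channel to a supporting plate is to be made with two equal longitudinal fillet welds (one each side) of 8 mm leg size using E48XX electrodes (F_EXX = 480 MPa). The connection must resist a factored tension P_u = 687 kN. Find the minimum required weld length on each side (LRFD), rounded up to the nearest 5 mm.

L = 285 mm on each side

Throat t_e = 0.707 × 8 = 5.656 mm.
φr_n = 0.75 × 0.6 × 480 × 5.656 × 10⁻³ = 1.222 kN/mm.
L_req = P_u / φr_n = 687 / 1.222 = 562.3 mm total.
Per side: 562.3 / 2 = 281.2 mm.
Round up → use L = 285 mm on each side.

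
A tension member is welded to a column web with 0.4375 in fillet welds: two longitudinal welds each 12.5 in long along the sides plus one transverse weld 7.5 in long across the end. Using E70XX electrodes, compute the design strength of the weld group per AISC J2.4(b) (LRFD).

φR_n ≈ 317 kip

E70XX → F_EXX = 70 ksi.
t_e = 0.707 × 0.4375 = 0.3093 in.
R_nwl = 0.6 × 70 × 0.3093 × 25 = 324.8 kip (longitudinal, 2 welds).
R_nwt = 0.6 × 70 × 0.3093 × 7.5 = 97.43 kip (transverse, base value).
(i) R_nwl + R_nwt = 422.2 kip; (ii) 0.85 R_nwl + 1.5 R_nwt = 422.2 kip.
R_n = max = 422.2 kip [governs: (ii)]; φR_n = 316.7 kip.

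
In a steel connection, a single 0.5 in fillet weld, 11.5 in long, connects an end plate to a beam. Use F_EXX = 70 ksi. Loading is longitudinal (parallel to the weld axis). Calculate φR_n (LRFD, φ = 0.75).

Effective throat t_e = 0.707 × 0.5 = 0.3535 in.
Total length L = 11.5 in; A_we = 0.3535 × 11.5 = 4.065 in².
F_nw = 0.6 F_EXX = 0.6 × 70 = 42 ksi.
φR_n = 0.75 × 42 × 4.065 = 128.1 kip.

φR_n ≈ 128 kip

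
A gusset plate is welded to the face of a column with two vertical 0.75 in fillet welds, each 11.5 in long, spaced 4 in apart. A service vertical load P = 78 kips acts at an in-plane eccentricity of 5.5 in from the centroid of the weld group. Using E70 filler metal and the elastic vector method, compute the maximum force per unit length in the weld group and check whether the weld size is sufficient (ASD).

E70XX → F_EXX = 70 ksi.
Total weld length L_w = 23 in. Treat welds as unit-width lines.
Polar moment about centroid: J = 2[d³/12 + d(b/2)²] = 2[11.5³/12 + 11.5×2²] = 345.5 in³.
Direct shear f_v = P/L_w = 78 / 23 = 3.391 kip/in (vertical).
Torsion M = P·e = 78 × 5.5 = 429 kip·in.
Critical point at (x, y) = (2, 5.75) from centroid. f_tx = M·y/J = 7.14 kip/in; f_ty = M·x/J = 2.484 kip/in.
Resultant f_max = √[f_tx² + (f_v + f_ty)²] = √[7.14² + (3.391 + 2.484)²] = 9.246 kip/in.
Capacity per unit length: r_n/Ω = (1/2.0) × 0.6 × 70 × (0.707 × 0.75) = 11.14 kip/in.
9.246 ≤ 11.14 → adequate.

f_max ≈ 9.25 kip/in; adequate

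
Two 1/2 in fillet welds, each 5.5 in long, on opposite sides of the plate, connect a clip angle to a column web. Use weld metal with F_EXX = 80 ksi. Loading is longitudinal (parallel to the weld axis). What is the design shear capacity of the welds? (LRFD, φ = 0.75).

Effective throat t_e = 0.707 × 0.5 = 0.3535 in.
Total length L = 11 in; A_we = 0.3535 × 11 = 3.888 in².
F_nw = 0.6 F_EXX = 0.6 × 80 = 48 ksi.
φR_n = 0.75 × 48 × 3.888 = 140 kip.

φR_n ≈ 140 kip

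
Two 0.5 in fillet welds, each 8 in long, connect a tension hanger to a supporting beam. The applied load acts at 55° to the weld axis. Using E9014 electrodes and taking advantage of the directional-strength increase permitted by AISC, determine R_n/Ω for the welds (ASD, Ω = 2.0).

R_n/Ω ≈ 209 kip

E90XX → F_EXX = 90 ksi.
t_e = 0.707 × 0.5 = 0.3535 in; A_we = 0.3535 × 16 = 5.656 in².
Directional factor: 1.0 + 0.5 sin^1.5(55°) = 1.371.
F_nw = 0.6 × 90 × 1.371 = 74.02 ksi.
R_n/Ω = (74.02 × 5.656) / 2.0 = 209.3 kip.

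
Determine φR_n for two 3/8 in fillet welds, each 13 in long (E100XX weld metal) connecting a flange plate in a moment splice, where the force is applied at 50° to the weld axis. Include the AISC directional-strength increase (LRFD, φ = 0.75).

E100XX → F_EXX = 100 ksi.
t_e = 0.707 × 0.375 = 0.2651 in; A_we = 0.2651 × 26 = 6.893 in².
Directional factor: 1.0 + 0.5 sin^1.5(50°) = 1.335.
F_nw = 0.6 × 100 × 1.335 = 80.11 ksi.
φR_n = 0.75 × 80.11 × 6.893 = 414.2 kips.

φR_n ≈ 414 kips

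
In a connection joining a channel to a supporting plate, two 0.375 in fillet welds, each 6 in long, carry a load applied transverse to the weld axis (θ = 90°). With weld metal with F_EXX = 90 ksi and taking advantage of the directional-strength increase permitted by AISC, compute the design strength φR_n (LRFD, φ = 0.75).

φR_n ≈ 193 kips

t_e = 0.707 × 0.375 = 0.2651 in; A_we = 0.2651 × 12 = 3.181 in².
Directional factor: 1.0 + 0.5 sin^1.5(90°) = 1.5.
F_nw = 0.6 × 90 × 1.5 = 81 ksi.
φR_n = 0.75 × 81 × 3.181 = 193.3 kips.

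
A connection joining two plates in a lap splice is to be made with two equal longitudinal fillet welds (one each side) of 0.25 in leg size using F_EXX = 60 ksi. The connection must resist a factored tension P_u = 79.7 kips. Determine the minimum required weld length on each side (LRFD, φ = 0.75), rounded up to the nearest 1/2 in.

Throat t_e = 0.707 × 0.25 = 0.1767 in.
φr_n = 0.75 × 0.6 × 60 × 0.1767 = 4.772 kips/in.
L_req = P_u / φr_n = 79.7 / 4.772 = 16.7 in total.
Per side: 16.7 / 2 = 8.35 in.
Round up → use L = 8.5 in on each side.

L = 8.5 in on each side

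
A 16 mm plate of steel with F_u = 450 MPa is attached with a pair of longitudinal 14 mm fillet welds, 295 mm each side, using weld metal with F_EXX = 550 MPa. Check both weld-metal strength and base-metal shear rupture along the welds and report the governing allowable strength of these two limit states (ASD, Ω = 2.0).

R_n/Ω ≈ 964 kN (weld metal governs)

t_e = 0.707 × 14 = 9.898 mm; L = 590 mm.
Weld metal: R_n/Ω = (1/2.0) × 0.6 × 550 × 9.898 × 590 × 10⁻³ = 963.6 kN.
Base metal (shear rupture): R_n/Ω = (1/2.0) × 0.6 × 450 × 16 × 590 × 10⁻³ = 1274 kN.
Governing: weld metal.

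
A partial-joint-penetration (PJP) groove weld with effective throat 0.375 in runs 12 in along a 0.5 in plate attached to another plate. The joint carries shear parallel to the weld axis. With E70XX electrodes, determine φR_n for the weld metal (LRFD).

φR_n ≈ 142 kip

E70XX → F_EXX = 70 ksi.
Effective throat (given) t_e = 0.375 in.
A_we = 0.375 × 12 = 4.5 in².
F_nw = 0.6 F_EXX = 42 ksi.
φR_n = 0.75 × 42 × 4.5 = 141.8 kip.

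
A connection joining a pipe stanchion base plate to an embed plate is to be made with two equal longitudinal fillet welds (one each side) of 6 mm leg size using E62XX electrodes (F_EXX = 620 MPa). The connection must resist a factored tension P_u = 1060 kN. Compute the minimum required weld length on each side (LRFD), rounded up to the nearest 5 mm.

L = 450 mm on each side

Throat t_e = 0.707 × 6 = 4.242 mm.
φr_n = 0.75 × 0.6 × 620 × 4.242 × 10⁻³ = 1.184 kN/mm.
L_req = P_u / φr_n = 1060 / 1.184 = 895.6 mm total.
Per side: 895.6 / 2 = 447.8 mm.
Round up → use L = 450 mm on each side.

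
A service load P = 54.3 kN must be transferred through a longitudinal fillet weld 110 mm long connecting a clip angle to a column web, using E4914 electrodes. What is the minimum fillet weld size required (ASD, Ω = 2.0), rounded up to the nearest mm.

w = 5 mm

E49XX → F_EXX = 490 MPa.
Total weld length L = 110 mm.
Required throat t_e = P × Ω / (0.6 F_EXX × L) = 54.3 × 2.0 / (0.6 × 490 × 110 × 10⁻³) = 3.358 mm.
Required leg w = t_e / 0.707 = 4.75 mm → use 5 mm.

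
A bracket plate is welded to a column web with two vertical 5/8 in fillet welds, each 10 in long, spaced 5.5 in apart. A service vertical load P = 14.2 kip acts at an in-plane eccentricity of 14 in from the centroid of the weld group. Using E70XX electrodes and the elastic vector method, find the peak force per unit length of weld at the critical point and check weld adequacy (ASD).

f_max ≈ 3.96 kip/in; adequate

E70XX → F_EXX = 70 ksi.
Total weld length L_w = 20 in. Treat welds as unit-width lines.
Polar moment about centroid: J = 2[d³/12 + d(b/2)²] = 2[10³/12 + 10×2.75²] = 317.9 in³.
Direct shear f_v = P/L_w = 14.2 / 20 = 0.71 kip/in (vertical).
Torsion M = P·e = 14.2 × 14 = 198.8 kip·in.
Critical point at (x, y) = (2.75, 5) from centroid. f_tx = M·y/J = 3.127 kip/in; f_ty = M·x/J = 1.72 kip/in.
Resultant f_max = √[f_tx² + (f_v + f_ty)²] = √[3.127² + (0.71 + 1.72)²] = 3.96 kip/in.
Capacity per unit length: r_n/Ω = (1/2.0) × 0.6 × 70 × (0.707 × 0.625) = 9.279 kip/in.
3.96 ≤ 9.279 → adequate.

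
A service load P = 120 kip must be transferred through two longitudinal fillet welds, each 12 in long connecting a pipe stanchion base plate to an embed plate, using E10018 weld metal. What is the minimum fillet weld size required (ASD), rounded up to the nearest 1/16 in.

w = 1/4 in

E100XX → F_EXX = 100 ksi.
Total weld length L = 24 in.
Required throat t_e = P × Ω / (0.6 F_EXX × L) = 120 × 2.0 / (0.6 × 100 × 24) = 0.1667 in.
Required leg w = t_e / 0.707 = 0.2357 in → use 1/4 in.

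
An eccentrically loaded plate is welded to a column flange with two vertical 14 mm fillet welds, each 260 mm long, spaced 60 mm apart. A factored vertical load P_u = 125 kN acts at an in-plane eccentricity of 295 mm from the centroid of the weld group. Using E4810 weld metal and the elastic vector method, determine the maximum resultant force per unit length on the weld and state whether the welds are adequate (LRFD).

f_max ≈ 1520 N/mm; adequate

E48XX → F_EXX = 480 MPa.
Total weld length L_w = 520 mm. Treat welds as unit-width lines.
Polar moment about centroid: J = 2[d³/12 + d(b/2)²] = 2[260³/12 + 260×30²] = 3397000 mm³.
Direct shear f_v = P/L_w = 125×10³ / 520 = 240.4 N/mm (vertical).
Torsion M = P·e = 125×10³ × 295 = 36875000 N·mm.
Critical point at (x, y) = (30, 130) from centroid. f_tx = M·y/J = 1411 N/mm; f_ty = M·x/J = 325.6 N/mm.
Resultant f_max = √[f_tx² + (f_v + f_ty)²] = √[1411² + (240.4 + 325.6)²] = 1520 N/mm.
Capacity per unit length: φr_n = 0.75 × 0.6 × 480 × (0.707 × 14) = 2138 N/mm.
1520 ≤ 2138 → adequate.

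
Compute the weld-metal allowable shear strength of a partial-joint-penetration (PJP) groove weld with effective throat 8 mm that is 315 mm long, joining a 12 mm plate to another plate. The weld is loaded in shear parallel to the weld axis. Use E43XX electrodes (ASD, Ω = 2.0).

E43XX → F_EXX = 430 MPa.
Effective throat (given) t_e = 8 mm.
A_we = 8 × 315 = 2520 mm².
F_nw = 0.6 F_EXX = 258 MPa.
R_n/Ω = (258 × 2520) / 2.0 × 10⁻³ = 325.1 kN.

R_n/Ω ≈ 325 kN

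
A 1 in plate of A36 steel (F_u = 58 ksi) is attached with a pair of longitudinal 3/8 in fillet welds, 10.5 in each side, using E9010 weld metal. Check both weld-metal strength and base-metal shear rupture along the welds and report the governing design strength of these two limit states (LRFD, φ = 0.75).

E90XX → F_EXX = 90 ksi.
t_e = 0.707 × 0.375 = 0.2651 in; L = 21 in.
Weld metal: φR_n = 0.75 × 0.6 × 90 × 0.2651 × 21 = 225.5 kips.
Base metal (shear rupture): φR_n = 0.75 × 0.6 × 58 × 1 × 21 = 548.1 kips.
Governing: weld metal.

φR_n ≈ 225 kips (weld metal governs)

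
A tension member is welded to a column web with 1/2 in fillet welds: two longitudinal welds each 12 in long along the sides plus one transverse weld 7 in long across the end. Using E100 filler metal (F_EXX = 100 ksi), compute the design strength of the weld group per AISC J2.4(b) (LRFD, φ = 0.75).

φR_n ≈ 493 kip

t_e = 0.707 × 0.5 = 0.3535 in.
R_nwl = 0.6 × 100 × 0.3535 × 24 = 509 kip (longitudinal, 2 welds).
R_nwt = 0.6 × 100 × 0.3535 × 7 = 148.5 kip (transverse, base value).
(i) R_nwl + R_nwt = 657.5 kip; (ii) 0.85 R_nwl + 1.5 R_nwt = 655.4 kip.
R_n = max = 657.5 kip [governs: (i)]; φR_n = 493.1 kip.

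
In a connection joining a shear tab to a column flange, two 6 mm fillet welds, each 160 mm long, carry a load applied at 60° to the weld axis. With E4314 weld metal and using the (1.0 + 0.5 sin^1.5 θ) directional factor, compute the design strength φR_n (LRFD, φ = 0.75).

E43XX → F_EXX = 430 MPa.
t_e = 0.707 × 6 = 4.242 mm; A_we = 4.242 × 320 = 1357 mm².
Directional factor: 1.0 + 0.5 sin^1.5(60°) = 1.403.
F_nw = 0.6 × 430 × 1.403 = 362 MPa.
φR_n = 0.75 × 362 × 1357 × 10⁻³ = 368.5 kN.

φR_n ≈ 369 kN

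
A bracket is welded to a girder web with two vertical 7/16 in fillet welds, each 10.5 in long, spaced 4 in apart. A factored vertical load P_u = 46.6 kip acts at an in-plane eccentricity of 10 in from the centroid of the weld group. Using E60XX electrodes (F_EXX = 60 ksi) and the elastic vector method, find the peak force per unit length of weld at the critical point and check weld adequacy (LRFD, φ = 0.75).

f_max ≈ 10.5 kip/in; NOT adequate

Total weld length L_w = 21 in. Treat welds as unit-width lines.
Polar moment about centroid: J = 2[d³/12 + d(b/2)²] = 2[10.5³/12 + 10.5×2²] = 276.9 in³.
Direct shear f_v = P/L_w = 46.6 / 21 = 2.219 kip/in (vertical).
Torsion M = P·e = 46.6 × 10 = 466 kip·in.
Critical point at (x, y) = (2, 5.25) from centroid. f_tx = M·y/J = 8.834 kip/in; f_ty = M·x/J = 3.365 kip/in.
Resultant f_max = √[f_tx² + (f_v + f_ty)²] = √[8.834² + (2.219 + 3.365)²] = 10.45 kip/in.
Capacity per unit length: φr_n = 0.75 × 0.6 × 60 × (0.707 × 0.4375) = 8.351 kip/in.
10.45 > 8.351 → NOT adequate.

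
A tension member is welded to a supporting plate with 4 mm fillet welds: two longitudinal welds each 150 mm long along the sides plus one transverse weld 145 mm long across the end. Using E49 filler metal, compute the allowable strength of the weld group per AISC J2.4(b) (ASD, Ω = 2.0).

R_n/Ω ≈ 196 kN

E49XX → F_EXX = 490 MPa.
t_e = 0.707 × 4 = 2.828 mm.
R_nwl = 0.6 × 490 × 2.828 × 300 × 10⁻³ = 249.4 kN (longitudinal, 2 welds).
R_nwt = 0.6 × 490 × 2.828 × 145 × 10⁻³ = 120.6 kN (transverse, base value).
(i) R_nwl + R_nwt = 370 kN; (ii) 0.85 R_nwl + 1.5 R_nwt = 392.9 kN.
R_n = max = 392.9 kN [governs: (ii)]; R_n/Ω = 196.4 kN.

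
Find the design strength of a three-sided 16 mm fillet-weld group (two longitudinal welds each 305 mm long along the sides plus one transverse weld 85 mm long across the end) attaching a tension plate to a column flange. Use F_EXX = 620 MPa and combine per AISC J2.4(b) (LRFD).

t_e = 0.707 × 16 = 11.31 mm.
R_nwl = 0.6 × 620 × 11.31 × 610 × 10⁻³ = 2567 kN (longitudinal, 2 welds).
R_nwt = 0.6 × 620 × 11.31 × 85 × 10⁻³ = 357.7 kN (transverse, base value).
(i) R_nwl + R_nwt = 2925 kN; (ii) 0.85 R_nwl + 1.5 R_nwt = 2718 kN.
R_n = max = 2925 kN [governs: (i)]; φR_n = 2193 kN.

φR_n ≈ 2190 kN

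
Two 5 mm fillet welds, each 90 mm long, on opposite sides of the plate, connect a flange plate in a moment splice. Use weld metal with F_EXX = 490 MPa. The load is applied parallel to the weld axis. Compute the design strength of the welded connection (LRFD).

Effective throat t_e = 0.707 × 5 = 3.535 mm.
Total length L = 180 mm; A_we = 3.535 × 180 = 636.3 mm².
F_nw = 0.6 F_EXX = 0.6 × 490 = 294 MPa.
φR_n = 0.75 × 294 × 636.3 × 10⁻³ = 140.3 kN.

φR_n ≈ 140 kN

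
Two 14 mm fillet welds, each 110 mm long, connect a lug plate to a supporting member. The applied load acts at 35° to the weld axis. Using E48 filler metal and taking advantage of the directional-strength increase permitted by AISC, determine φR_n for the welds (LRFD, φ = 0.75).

φR_n ≈ 573 kN

E48XX → F_EXX = 480 MPa.
t_e = 0.707 × 14 = 9.898 mm; A_we = 9.898 × 220 = 2178 mm².
Directional factor: 1.0 + 0.5 sin^1.5(35°) = 1.217.
F_nw = 0.6 × 480 × 1.217 = 350.6 MPa.
φR_n = 0.75 × 350.6 × 2178 × 10⁻³ = 572.5 kN.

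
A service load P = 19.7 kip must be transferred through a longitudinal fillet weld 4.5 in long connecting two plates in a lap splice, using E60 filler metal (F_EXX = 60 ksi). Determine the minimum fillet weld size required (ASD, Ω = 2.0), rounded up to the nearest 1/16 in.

w = 3/8 in

Total weld length L = 4.5 in.
Required throat t_e = P × Ω / (0.6 F_EXX × L) = 19.7 × 2.0 / (0.6 × 60 × 4.5) = 0.2432 in.
Required leg w = t_e / 0.707 = 0.344 in → use 3/8 in.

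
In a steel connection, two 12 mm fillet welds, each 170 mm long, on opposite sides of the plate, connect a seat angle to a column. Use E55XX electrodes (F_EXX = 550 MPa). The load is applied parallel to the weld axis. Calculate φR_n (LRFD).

Effective throat t_e = 0.707 × 12 = 8.484 mm.
Total length L = 340 mm; A_we = 8.484 × 340 = 2885 mm².
F_nw = 0.6 F_EXX = 0.6 × 550 = 330 MPa.
φR_n = 0.75 × 330 × 2885 × 10⁻³ = 713.9 kN.

φR_n ≈ 714 kN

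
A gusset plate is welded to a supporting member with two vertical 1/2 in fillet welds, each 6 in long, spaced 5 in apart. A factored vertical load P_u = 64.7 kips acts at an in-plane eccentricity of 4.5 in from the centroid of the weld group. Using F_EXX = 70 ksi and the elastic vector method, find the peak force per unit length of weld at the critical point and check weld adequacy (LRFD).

f_max ≈ 14.3 kip/in; NOT adequate

Total weld length L_w = 12 in. Treat welds as unit-width lines.
Polar moment about centroid: J = 2[d³/12 + d(b/2)²] = 2[6³/12 + 6×2.5²] = 111 in³.
Direct shear f_v = P/L_w = 64.7 / 12 = 5.392 kip/in (vertical).
Torsion M = P·e = 64.7 × 4.5 = 291.15 kip·in.
Critical point at (x, y) = (2.5, 3) from centroid. f_tx = M·y/J = 7.869 kip/in; f_ty = M·x/J = 6.557 kip/in.
Resultant f_max = √[f_tx² + (f_v + f_ty)²] = √[7.869² + (5.392 + 6.557)²] = 14.31 kip/in.
Capacity per unit length: φr_n = 0.75 × 0.6 × 70 × (0.707 × 0.5) = 11.14 kip/in.
14.31 > 11.14 → NOT adequate.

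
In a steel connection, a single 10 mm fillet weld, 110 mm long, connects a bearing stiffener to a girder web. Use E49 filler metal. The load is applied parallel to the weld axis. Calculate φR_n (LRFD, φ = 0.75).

φR_n ≈ 171 kN

E49XX → F_EXX = 490 MPa.
Effective throat t_e = 0.707 × 10 = 7.07 mm.
Total length L = 110 mm; A_we = 7.07 × 110 = 777.7 mm².
F_nw = 0.6 F_EXX = 0.6 × 490 = 294 MPa.
φR_n = 0.75 × 294 × 777.7 × 10⁻³ = 171.5 kN.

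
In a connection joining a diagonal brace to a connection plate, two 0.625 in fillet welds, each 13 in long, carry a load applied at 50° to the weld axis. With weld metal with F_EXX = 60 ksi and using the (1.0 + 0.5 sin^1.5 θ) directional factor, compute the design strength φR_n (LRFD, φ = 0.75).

φR_n ≈ 414 kip

t_e = 0.707 × 0.625 = 0.4419 in; A_we = 0.4419 × 26 = 11.49 in².
Directional factor: 1.0 + 0.5 sin^1.5(50°) = 1.335.
F_nw = 0.6 × 60 × 1.335 = 48.07 ksi.
φR_n = 0.75 × 48.07 × 11.49 = 414.2 kip.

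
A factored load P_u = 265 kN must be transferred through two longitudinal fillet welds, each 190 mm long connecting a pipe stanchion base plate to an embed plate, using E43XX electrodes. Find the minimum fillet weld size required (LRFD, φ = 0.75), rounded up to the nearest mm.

w = 6 mm

E43XX → F_EXX = 430 MPa.
Total weld length L = 380 mm.
Required throat t_e = P_u / (φ × 0.6 F_EXX × L) = 265 / (0.75 × 0.6 × 430 × 380 × 10⁻³) = 3.604 mm.
Required leg w = t_e / 0.707 = 5.098 mm → use 6 mm.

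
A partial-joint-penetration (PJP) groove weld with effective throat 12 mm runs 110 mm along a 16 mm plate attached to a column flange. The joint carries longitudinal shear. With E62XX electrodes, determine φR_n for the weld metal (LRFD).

φR_n ≈ 368 kN

E62XX → F_EXX = 620 MPa.
Effective throat (given) t_e = 12 mm.
A_we = 12 × 110 = 1320 mm².
F_nw = 0.6 F_EXX = 372 MPa.
φR_n = 0.75 × 372 × 1320 × 10⁻³ = 368.3 kN.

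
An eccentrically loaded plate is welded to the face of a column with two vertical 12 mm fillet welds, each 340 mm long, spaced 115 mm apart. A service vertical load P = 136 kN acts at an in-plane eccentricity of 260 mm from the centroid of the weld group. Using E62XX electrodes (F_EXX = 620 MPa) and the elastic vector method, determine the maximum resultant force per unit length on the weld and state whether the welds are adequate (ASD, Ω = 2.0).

Total weld length L_w = 680 mm. Treat welds as unit-width lines.
Polar moment about centroid: J = 2[d³/12 + d(b/2)²] = 2[340³/12 + 340×57.5²] = 8799000 mm³.
Direct shear f_v = P/L_w = 136×10³ / 680 = 200 N/mm (vertical).
Torsion M = P·e = 136×10³ × 260 = 35360000 N·mm.
Critical point at (x, y) = (57.5, 170) from centroid. f_tx = M·y/J = 683.2 N/mm; f_ty = M·x/J = 231.1 N/mm.
Resultant f_max = √[f_tx² + (f_v + f_ty)²] = √[683.2² + (200 + 231.1)²] = 807.8 N/mm.
Capacity per unit length: r_n/Ω = (1/2.0) × 0.6 × 620 × (0.707 × 12) = 1578 N/mm.
807.8 ≤ 1578 → adequate.

f_max ≈ 808 N/mm; adequate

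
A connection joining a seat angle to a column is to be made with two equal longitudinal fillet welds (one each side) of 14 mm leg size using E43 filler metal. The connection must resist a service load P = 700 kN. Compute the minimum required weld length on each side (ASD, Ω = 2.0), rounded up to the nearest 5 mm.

E43XX → F_EXX = 430 MPa.
Throat t_e = 0.707 × 14 = 9.898 mm.
r_n/Ω = (0.6 × 430 × 9.898) / 2.0 = 1277 N/mm = 1.277 kN/mm.
L_req = P / (r_n/Ω) = 700 / 1.277 = 548.2 mm total.
Per side: 548.2 / 2 = 274.1 mm.
Round up → use L = 275 mm on each side.

L = 275 mm on each side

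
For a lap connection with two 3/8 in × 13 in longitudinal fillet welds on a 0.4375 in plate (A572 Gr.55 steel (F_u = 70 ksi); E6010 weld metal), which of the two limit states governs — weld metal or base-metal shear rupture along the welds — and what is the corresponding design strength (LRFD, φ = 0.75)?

E60XX → F_EXX = 60 ksi.
t_e = 0.707 × 0.375 = 0.2651 in; L = 26 in.
Weld metal: φR_n = 0.75 × 0.6 × 60 × 0.2651 × 26 = 186.1 kips.
Base metal (shear rupture): φR_n = 0.75 × 0.6 × 70 × 0.4375 × 26 = 358.3 kips.
Governing: weld metal.

φR_n ≈ 186 kips (weld metal governs)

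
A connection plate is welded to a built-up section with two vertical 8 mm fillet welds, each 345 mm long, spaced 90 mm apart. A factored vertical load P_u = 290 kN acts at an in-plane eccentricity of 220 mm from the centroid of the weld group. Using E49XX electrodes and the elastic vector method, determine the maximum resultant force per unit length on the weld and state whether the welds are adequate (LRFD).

f_max ≈ 1540 N/mm; NOT adequate

E49XX → F_EXX = 490 MPa.
Total weld length L_w = 690 mm. Treat welds as unit-width lines.
Polar moment about centroid: J = 2[d³/12 + d(b/2)²] = 2[345³/12 + 345×45²] = 8241000 mm³.
Direct shear f_v = P/L_w = 290×10³ / 690 = 420.3 N/mm (vertical).
Torsion M = P·e = 290×10³ × 220 = 63800000 N·mm.
Critical point at (x, y) = (45, 172.5) from centroid. f_tx = M·y/J = 1335 N/mm; f_ty = M·x/J = 348.4 N/mm.
Resultant f_max = √[f_tx² + (f_v + f_ty)²] = √[1335² + (420.3 + 348.4)²] = 1541 N/mm.
Capacity per unit length: φr_n = 0.75 × 0.6 × 490 × (0.707 × 8) = 1247 N/mm.
1541 > 1247 → NOT adequate.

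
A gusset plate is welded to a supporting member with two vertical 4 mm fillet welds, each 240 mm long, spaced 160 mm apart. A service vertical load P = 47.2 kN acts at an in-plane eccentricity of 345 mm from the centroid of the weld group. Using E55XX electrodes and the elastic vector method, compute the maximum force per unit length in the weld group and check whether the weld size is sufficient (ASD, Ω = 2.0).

f_max ≈ 498 N/mm; NOT adequate

E55XX → F_EXX = 550 MPa.
Total weld length L_w = 480 mm. Treat welds as unit-width lines.
Polar moment about centroid: J = 2[d³/12 + d(b/2)²] = 2[240³/12 + 240×80²] = 5376000 mm³.
Direct shear f_v = P/L_w = 47.2×10³ / 480 = 98.33 N/mm (vertical).
Torsion M = P·e = 47.2×10³ × 345 = 16284000 N·mm.
Critical point at (x, y) = (80, 120) from centroid. f_tx = M·y/J = 363.5 N/mm; f_ty = M·x/J = 242.3 N/mm.
Resultant f_max = √[f_tx² + (f_v + f_ty)²] = √[363.5² + (98.33 + 242.3)²] = 498.2 N/mm.
Capacity per unit length: r_n/Ω = (1/2.0) × 0.6 × 550 × (0.707 × 4) = 466.6 N/mm.
498.2 > 466.6 → NOT adequate.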